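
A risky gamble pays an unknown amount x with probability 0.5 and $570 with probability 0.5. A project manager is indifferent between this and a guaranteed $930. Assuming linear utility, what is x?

0.5·x + 0.5·570 = 930
0.5·x = 930 − 285 = 645
x = 645 / 0.5 = 1290

x = $1,290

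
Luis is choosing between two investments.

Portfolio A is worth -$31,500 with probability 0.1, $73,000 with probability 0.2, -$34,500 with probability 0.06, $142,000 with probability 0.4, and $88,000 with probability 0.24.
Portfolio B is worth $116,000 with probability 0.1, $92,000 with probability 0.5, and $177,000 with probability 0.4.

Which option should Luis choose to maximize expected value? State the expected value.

Portfolio B ($128,400)

Portfolio A = 0.1 × (-31500) + 0.2 × 73000 + 0.06 × (-34500) + 0.4 × 142000 + 0.24 × 88000 = -3150 + 14600 − 2070 + 56800 + 21120 = 87300
Portfolio B = 0.1 × 116000 + 0.5 × 92000 + 0.4 × 177000 = 11600 + 46000 + 70800 = 128400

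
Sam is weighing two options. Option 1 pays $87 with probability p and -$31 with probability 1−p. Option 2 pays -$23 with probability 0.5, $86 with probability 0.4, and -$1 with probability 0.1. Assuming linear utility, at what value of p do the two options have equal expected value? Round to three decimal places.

p = 0.456

EV(Option 2) = 0.5 × (-23) + 0.4 × 86 + 0.1 × (-1) = -11.5 + 34.4 − 0.1 = 22.8
p·87 + (1−p)·(-31) = 22.8
118p − 31 = 22.8
p = (22.8 + 31) / 118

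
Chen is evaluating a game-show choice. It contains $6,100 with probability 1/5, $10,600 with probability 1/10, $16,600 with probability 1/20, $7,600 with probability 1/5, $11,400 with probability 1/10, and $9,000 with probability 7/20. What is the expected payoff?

$8,920

EV = 1/5 × 6100 + 1/10 × 10600 + 1/20 × 16600 + 1/5 × 7600 + 1/10 × 11400 + 7/20 × 9000 = 1220 + 1060 + 830 + 1520 + 1140 + 3150 = 8920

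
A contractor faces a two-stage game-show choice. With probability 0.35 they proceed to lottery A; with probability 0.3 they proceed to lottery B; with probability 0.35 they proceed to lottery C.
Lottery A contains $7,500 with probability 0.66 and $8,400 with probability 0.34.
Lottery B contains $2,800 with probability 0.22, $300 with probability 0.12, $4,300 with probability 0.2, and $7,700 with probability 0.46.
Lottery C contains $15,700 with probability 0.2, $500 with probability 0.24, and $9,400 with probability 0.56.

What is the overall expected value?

$7,231.70

EV(A) = 0.66 × 7500 + 0.34 × 8400 = 4950 + 2856 = 7806
EV(B) = 0.22 × 2800 + 0.12 × 300 + 0.2 × 4300 + 0.46 × 7700 = 616 + 36 + 860 + 3542 = 5054
EV(C) = 0.2 × 15700 + 0.24 × 500 + 0.56 × 9400 = 3140 + 120 + 5264 = 8524
Overall = 0.35 × 7806 + 0.3 × 5054 + 0.35 × 8524 = 2732.1 + 1516.2 + 2983.4 = 7231.7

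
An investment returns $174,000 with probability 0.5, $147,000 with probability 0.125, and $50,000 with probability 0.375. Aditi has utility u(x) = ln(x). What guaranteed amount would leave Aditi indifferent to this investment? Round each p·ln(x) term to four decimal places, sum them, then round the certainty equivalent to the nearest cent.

E[u] = 0.5·ln(174000) + 0.125·ln(147000) + 0.375·ln(50000) = 6.0334 + 1.4873 + 4.0574 = 11.5781
CE = e^11.5781 ≈ 106734.53

$106,734.53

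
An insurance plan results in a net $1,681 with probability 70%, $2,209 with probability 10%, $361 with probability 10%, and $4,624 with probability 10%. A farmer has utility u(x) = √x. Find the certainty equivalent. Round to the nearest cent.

$1,772.41

E[u] = 0.7·√1681 + 0.1·√2209 + 0.1·√361 + 0.1·√4624 = 0.7·41 + 0.1·47 + 0.1·19 + 0.1·68 = 42.1
CE = (42.1)² = 1772.41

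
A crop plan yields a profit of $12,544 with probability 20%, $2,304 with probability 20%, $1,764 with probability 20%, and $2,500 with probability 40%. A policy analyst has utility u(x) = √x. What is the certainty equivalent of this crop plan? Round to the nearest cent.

E[u] = 0.2·√12544 + 0.2·√2304 + 0.2·√1764 + 0.4·√2500 = 0.2·112 + 0.2·48 + 0.2·42 + 0.4·50 = 60.4
CE = (60.4)² = 3648.16

$3,648.16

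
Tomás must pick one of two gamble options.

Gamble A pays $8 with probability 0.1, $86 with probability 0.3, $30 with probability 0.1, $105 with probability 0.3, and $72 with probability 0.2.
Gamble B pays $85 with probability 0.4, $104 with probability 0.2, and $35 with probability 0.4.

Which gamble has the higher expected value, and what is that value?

Gamble A ($75.50)

Gamble A = 0.1 × 8 + 0.3 × 86 + 0.1 × 30 + 0.3 × 105 + 0.2 × 72 = 0.8 + 25.8 + 3 + 31.5 + 14.4 = 75.5
Gamble B = 0.4 × 85 + 0.2 × 104 + 0.4 × 35 = 34 + 20.8 + 14 = 68.8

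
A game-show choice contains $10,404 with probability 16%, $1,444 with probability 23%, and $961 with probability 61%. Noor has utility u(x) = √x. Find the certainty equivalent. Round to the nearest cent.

E[u] = 0.16·√10404 + 0.23·√1444 + 0.61·√961 = 0.16·102 + 0.23·38 + 0.61·31 = 43.97
CE = (43.97)² = 1933.3609

$1,933.36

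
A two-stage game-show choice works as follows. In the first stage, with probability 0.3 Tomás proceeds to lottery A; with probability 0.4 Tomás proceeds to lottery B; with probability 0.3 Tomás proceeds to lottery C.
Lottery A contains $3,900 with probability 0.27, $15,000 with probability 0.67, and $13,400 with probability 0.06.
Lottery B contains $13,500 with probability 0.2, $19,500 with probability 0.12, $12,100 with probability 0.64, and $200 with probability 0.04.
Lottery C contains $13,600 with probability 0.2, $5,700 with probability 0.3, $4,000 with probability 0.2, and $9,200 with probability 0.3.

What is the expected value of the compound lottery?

$11,085.90

EV(A) = 0.27 × 3900 + 0.67 × 15000 + 0.06 × 13400 = 1053 + 10050 + 804 = 11907
EV(B) = 0.2 × 13500 + 0.12 × 19500 + 0.64 × 12100 + 0.04 × 200 = 2700 + 2340 + 7744 + 8 = 12792
EV(C) = 0.2 × 13600 + 0.3 × 5700 + 0.2 × 4000 + 0.3 × 9200 = 2720 + 1710 + 800 + 2760 = 7990
Overall = 0.3 × 11907 + 0.4 × 12792 + 0.3 × 7990 = 3572.1 + 5116.8 + 2397 = 11085.9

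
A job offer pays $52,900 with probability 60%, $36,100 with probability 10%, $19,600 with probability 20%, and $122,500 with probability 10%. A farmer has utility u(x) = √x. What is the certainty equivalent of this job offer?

E[u] = 0.6·√52900 + 0.1·√36100 + 0.2·√19600 + 0.1·√122500 = 0.6·230 + 0.1·190 + 0.2·140 + 0.1·350 = 220
CE = (220)² = 48400

$48,400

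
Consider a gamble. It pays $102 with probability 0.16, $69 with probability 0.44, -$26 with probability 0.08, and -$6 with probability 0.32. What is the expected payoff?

EV = 0.16 × 102 + 0.44 × 69 + 0.08 × (-26) + 0.32 × (-6) = 16.32 + 30.36 − 2.08 − 1.92 = 42.68

$42.68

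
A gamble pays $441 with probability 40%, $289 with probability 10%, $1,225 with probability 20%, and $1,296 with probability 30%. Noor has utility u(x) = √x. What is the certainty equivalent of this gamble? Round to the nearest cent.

E[u] = 0.4·√441 + 0.1·√289 + 0.2·√1225 + 0.3·√1296 = 0.4·21 + 0.1·17 + 0.2·35 + 0.3·36 = 27.9
CE = (27.9)² = 778.41

$778.41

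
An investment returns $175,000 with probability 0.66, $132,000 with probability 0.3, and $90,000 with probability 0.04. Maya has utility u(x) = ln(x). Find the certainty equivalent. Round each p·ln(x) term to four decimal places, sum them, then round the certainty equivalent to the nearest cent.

$156,592.16

E[u] = 0.66·ln(175000) + 0.3·ln(132000) + 0.04·ln(90000) = 7.9679 + 3.5372 + 0.4563 = 11.9614
CE = e^11.9614 ≈ 156592.16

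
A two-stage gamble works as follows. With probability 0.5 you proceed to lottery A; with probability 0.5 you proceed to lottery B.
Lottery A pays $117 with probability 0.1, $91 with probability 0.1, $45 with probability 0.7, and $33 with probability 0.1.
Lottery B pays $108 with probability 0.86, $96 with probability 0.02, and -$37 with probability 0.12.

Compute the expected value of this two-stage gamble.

EV(A) = 0.1 × 117 + 0.1 × 91 + 0.7 × 45 + 0.1 × 33 = 11.7 + 9.1 + 31.5 + 3.3 = 55.6
EV(B) = 0.86 × 108 + 0.02 × 96 + 0.12 × (-37) = 92.88 + 1.92 − 4.44 = 90.36
Overall = 0.5 × 55.6 + 0.5 × 90.36 = 27.8 + 45.18 = 72.98

$72.98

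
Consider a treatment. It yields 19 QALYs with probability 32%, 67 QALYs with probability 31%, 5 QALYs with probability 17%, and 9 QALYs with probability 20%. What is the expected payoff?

29.5 QALYs

EV = 0.32 × 19 + 0.31 × 67 + 0.17 × 5 + 0.2 × 9 = 6.08 + 20.77 + 0.85 + 1.8 = 29.5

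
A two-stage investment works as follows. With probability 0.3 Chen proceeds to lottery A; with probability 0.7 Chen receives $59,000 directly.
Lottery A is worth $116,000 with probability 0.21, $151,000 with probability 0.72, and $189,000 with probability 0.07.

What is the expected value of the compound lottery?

$85,193

EV(A) = 0.21 × 116000 + 0.72 × 151000 + 0.07 × 189000 = 24360 + 108720 + 13230 = 146310
Branch B: 59000 (certain)
Overall = 0.3 × 146310 + 0.7 × 59000 = 43893 + 41300 = 85193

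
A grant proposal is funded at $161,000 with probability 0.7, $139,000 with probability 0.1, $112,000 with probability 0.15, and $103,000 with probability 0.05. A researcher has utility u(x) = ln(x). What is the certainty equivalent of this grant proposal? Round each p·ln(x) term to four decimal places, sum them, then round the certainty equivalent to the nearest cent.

E[u] = 0.7·ln(161000) + 0.1·ln(139000) + 0.15·ln(112000) + 0.05·ln(103000) = 8.3924 + 1.1842 + 1.7439 + 0.5771 = 11.8976
CE = e^11.8976 ≈ 146913.61

$146,913.61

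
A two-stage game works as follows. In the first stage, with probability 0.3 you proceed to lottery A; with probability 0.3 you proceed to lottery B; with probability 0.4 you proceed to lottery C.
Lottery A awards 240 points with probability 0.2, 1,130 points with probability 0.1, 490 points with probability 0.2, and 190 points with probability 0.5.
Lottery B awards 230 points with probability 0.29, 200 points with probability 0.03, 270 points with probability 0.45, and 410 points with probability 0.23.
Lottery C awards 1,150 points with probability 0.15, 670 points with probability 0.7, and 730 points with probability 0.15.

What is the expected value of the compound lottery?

EV(A) = 0.2 × 240 + 0.1 × 1130 + 0.2 × 490 + 0.5 × 190 = 48 + 113 + 98 + 95 = 354
EV(B) = 0.29 × 230 + 0.03 × 200 + 0.45 × 270 + 0.23 × 410 = 66.7 + 6 + 121.5 + 94.3 = 288.5
EV(C) = 0.15 × 1150 + 0.7 × 670 + 0.15 × 730 = 172.5 + 469 + 109.5 = 751
Overall = 0.3 × 354 + 0.3 × 288.5 + 0.4 × 751 = 106.2 + 86.55 + 300.4 = 493.15

493.15 points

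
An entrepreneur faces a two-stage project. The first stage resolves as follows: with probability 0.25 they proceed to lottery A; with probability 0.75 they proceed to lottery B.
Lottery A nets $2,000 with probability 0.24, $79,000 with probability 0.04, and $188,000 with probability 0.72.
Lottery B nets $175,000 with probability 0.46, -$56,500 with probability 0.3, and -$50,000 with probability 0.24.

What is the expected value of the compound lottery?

$73,412.50

EV(A) = 0.24 × 2000 + 0.04 × 79000 + 0.72 × 188000 = 480 + 3160 + 135360 = 139000
EV(B) = 0.46 × 175000 + 0.3 × (-56500) + 0.24 × (-50000) = 80500 − 16950 − 12000 = 51550
Overall = 0.25 × 139000 + 0.75 × 51550 = 34750 + 38662.5 = 73412.5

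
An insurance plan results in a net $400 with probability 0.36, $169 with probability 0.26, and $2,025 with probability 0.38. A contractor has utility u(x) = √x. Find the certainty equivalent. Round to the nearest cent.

E[u] = 0.36·√400 + 0.26·√169 + 0.38·√2025 = 0.36·20 + 0.26·13 + 0.38·45 = 27.68
CE = (27.68)² = 766.1824

$766.18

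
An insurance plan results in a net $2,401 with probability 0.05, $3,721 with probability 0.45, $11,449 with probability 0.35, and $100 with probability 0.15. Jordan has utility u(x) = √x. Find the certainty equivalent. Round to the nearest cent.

E[u] = 0.05·√2401 + 0.45·√3721 + 0.35·√11449 + 0.15·√100 = 0.05·49 + 0.45·61 + 0.35·107 + 0.15·10 = 68.85
CE = (68.85)² = 4740.3225

$4,740.32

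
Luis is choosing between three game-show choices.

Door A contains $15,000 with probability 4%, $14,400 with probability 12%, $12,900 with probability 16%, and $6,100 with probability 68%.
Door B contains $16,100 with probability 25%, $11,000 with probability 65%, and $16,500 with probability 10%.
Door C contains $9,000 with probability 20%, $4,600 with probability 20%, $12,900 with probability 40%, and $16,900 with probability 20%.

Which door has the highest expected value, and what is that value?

Door B ($12,825)

Door A = 0.04 × 15000 + 0.12 × 14400 + 0.16 × 12900 + 0.68 × 6100 = 600 + 1728 + 2064 + 4148 = 8540
Door B = 0.25 × 16100 + 0.65 × 11000 + 0.1 × 16500 = 4025 + 7150 + 1650 = 12825
Door C = 0.2 × 9000 + 0.2 × 4600 + 0.4 × 12900 + 0.2 × 16900 = 1800 + 920 + 5160 + 3380 = 11260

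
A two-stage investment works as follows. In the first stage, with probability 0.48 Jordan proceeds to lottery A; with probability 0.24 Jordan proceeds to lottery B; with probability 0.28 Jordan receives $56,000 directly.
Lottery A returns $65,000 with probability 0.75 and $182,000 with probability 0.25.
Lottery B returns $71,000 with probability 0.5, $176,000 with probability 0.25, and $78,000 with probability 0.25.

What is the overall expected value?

$84,680

EV(A) = 0.75 × 65000 + 0.25 × 182000 = 48750 + 45500 = 94250
EV(B) = 0.5 × 71000 + 0.25 × 176000 + 0.25 × 78000 = 35500 + 44000 + 19500 = 99000
Branch C: 56000 (certain)
Overall = 0.48 × 94250 + 0.24 × 99000 + 0.28 × 56000 = 45240 + 23760 + 15680 = 84680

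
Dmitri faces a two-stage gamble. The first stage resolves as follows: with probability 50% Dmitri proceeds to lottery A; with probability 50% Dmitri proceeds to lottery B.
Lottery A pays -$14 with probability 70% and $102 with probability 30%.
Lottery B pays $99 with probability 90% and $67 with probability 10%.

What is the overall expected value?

EV(A) = 0.7 × (-14) + 0.3 × 102 = -9.8 + 30.6 = 20.8
EV(B) = 0.9 × 99 + 0.1 × 67 = 89.1 + 6.7 = 95.8
Overall = 0.5 × 20.8 + 0.5 × 95.8 = 10.4 + 47.9 = 58.3

$58.30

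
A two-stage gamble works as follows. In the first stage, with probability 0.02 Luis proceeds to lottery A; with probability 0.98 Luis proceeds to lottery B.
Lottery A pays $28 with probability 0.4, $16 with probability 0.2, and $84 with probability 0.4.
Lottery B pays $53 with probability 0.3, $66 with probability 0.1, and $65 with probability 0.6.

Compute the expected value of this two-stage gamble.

EV(A) = 0.4 × 28 + 0.2 × 16 + 0.4 × 84 = 11.2 + 3.2 + 33.6 = 48
EV(B) = 0.3 × 53 + 0.1 × 66 + 0.6 × 65 = 15.9 + 6.6 + 39 = 61.5
Overall = 0.02 × 48 + 0.98 × 61.5 = 0.96 + 60.27 = 61.23

$61.23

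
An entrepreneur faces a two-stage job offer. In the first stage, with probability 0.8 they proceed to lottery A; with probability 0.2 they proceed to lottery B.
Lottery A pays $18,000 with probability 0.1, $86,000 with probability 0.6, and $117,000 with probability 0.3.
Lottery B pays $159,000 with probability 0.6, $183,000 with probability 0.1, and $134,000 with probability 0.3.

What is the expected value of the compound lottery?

$101,580

EV(A) = 0.1 × 18000 + 0.6 × 86000 + 0.3 × 117000 = 1800 + 51600 + 35100 = 88500
EV(B) = 0.6 × 159000 + 0.1 × 183000 + 0.3 × 134000 = 95400 + 18300 + 40200 = 153900
Overall = 0.8 × 88500 + 0.2 × 153900 = 70800 + 30780 = 101580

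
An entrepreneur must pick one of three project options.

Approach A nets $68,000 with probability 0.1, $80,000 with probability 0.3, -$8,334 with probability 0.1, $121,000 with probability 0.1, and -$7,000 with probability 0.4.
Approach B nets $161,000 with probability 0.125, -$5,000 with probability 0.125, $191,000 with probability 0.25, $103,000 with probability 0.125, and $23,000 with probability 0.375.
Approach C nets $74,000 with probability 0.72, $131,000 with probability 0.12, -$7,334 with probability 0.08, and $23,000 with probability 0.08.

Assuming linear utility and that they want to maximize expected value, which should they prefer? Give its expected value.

Approach A = 0.1 × 68000 + 0.3 × 80000 + 0.1 × (-8334) + 0.1 × 121000 + 0.4 × (-7000) = 6800 + 24000 − 833.4 + 12100 − 2800 = 39266.6
Approach B = 0.125 × 161000 + 0.125 × (-5000) + 0.25 × 191000 + 0.125 × 103000 + 0.375 × 23000 = 20125 − 625 + 47750 + 12875 + 8625 = 88750
Approach C = 0.72 × 74000 + 0.12 × 131000 + 0.08 × (-7334) + 0.08 × 23000 = 53280 + 15720 − 586.72 + 1840 = 70253.28

Approach B ($88,750)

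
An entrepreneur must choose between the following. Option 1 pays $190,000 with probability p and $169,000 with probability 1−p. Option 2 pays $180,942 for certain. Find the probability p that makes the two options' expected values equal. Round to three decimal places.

p = 0.569

p·190000 + (1−p)·169000 = 180942
21000p + 169000 = 180942
p = (180942 − 169000) / 21000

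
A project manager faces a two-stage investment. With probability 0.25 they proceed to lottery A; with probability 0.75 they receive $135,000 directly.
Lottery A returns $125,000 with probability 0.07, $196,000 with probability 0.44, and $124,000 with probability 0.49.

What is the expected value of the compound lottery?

EV(A) = 0.07 × 125000 + 0.44 × 196000 + 0.49 × 124000 = 8750 + 86240 + 60760 = 155750
Branch B: 135000 (certain)
Overall = 0.25 × 155750 + 0.75 × 135000 = 38937.5 + 101250 = 140187.5

$140,187.50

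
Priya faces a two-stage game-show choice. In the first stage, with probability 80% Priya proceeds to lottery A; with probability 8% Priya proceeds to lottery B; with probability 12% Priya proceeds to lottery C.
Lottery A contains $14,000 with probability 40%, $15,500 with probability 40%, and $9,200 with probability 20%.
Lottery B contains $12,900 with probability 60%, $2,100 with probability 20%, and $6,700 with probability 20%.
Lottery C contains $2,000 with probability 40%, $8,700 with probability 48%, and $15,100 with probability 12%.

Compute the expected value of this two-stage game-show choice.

EV(A) = 0.4 × 14000 + 0.4 × 15500 + 0.2 × 9200 = 5600 + 6200 + 1840 = 13640
EV(B) = 0.6 × 12900 + 0.2 × 2100 + 0.2 × 6700 = 7740 + 420 + 1340 = 9500
EV(C) = 0.4 × 2000 + 0.48 × 8700 + 0.12 × 15100 = 800 + 4176 + 1812 = 6788
Overall = 0.8 × 13640 + 0.08 × 9500 + 0.12 × 6788 = 10912 + 760 + 814.56 = 12486.56

$12,486.56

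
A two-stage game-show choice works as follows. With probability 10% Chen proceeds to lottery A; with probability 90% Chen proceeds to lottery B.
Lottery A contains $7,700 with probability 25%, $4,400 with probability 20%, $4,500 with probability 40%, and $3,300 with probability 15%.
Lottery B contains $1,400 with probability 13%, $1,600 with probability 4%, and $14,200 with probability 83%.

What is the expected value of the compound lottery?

$11,338.80

EV(A) = 0.25 × 7700 + 0.2 × 4400 + 0.4 × 4500 + 0.15 × 3300 = 1925 + 880 + 1800 + 495 = 5100
EV(B) = 0.13 × 1400 + 0.04 × 1600 + 0.83 × 14200 = 182 + 64 + 11786 = 12032
Overall = 0.1 × 5100 + 0.9 × 12032 = 510 + 10828.8 = 11338.8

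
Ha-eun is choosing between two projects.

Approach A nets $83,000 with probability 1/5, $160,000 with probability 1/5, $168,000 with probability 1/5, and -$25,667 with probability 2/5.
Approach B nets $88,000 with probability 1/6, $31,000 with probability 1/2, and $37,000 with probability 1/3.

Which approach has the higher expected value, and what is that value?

Approach A ($71,933.20)

Approach A = 1/5 × 83000 + 1/5 × 160000 + 1/5 × 168000 + 2/5 × (-25667) = 16600 + 32000 + 33600 − 10266.8 = 71933.2
Approach B = 1/6 × 88000 + 1/2 × 31000 + 1/3 × 37000 = 14666.6667 + 15500 + 12333.3333 = 42500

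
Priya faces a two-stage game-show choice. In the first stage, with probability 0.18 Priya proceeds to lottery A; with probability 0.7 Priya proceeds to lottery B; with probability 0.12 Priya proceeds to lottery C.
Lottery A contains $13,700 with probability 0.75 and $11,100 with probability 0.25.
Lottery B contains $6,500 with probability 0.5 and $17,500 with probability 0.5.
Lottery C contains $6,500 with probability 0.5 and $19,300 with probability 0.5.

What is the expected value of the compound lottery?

EV(A) = 0.75 × 13700 + 0.25 × 11100 = 10275 + 2775 = 13050
EV(B) = 0.5 × 6500 + 0.5 × 17500 = 3250 + 8750 = 12000
EV(C) = 0.5 × 6500 + 0.5 × 19300 = 3250 + 9650 = 12900
Overall = 0.18 × 13050 + 0.7 × 12000 + 0.12 × 12900 = 2349 + 8400 + 1548 = 12297

$12,297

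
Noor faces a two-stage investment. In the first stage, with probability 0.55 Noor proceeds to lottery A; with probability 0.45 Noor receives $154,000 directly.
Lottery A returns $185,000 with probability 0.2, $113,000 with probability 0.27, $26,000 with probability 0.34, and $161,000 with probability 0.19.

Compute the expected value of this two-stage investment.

EV(A) = 0.2 × 185000 + 0.27 × 113000 + 0.34 × 26000 + 0.19 × 161000 = 37000 + 30510 + 8840 + 30590 = 106940
Branch B: 154000 (certain)
Overall = 0.55 × 106940 + 0.45 × 154000 = 58817 + 69300 = 128117

$128,117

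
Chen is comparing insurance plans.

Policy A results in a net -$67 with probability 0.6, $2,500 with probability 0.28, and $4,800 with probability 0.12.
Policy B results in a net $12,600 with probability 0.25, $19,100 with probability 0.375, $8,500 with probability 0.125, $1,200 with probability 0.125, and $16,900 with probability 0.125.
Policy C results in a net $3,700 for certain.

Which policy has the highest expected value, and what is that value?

Policy B ($13,637.50)

Policy A = 0.6 × (-67) + 0.28 × 2500 + 0.12 × 4800 = -40.2 + 700 + 576 = 1235.8
Policy B = 0.25 × 12600 + 0.375 × 19100 + 0.125 × 8500 + 0.125 × 1200 + 0.125 × 16900 = 3150 + 7162.5 + 1062.5 + 150 + 2112.5 = 13637.5
Policy C: 3700 (certain)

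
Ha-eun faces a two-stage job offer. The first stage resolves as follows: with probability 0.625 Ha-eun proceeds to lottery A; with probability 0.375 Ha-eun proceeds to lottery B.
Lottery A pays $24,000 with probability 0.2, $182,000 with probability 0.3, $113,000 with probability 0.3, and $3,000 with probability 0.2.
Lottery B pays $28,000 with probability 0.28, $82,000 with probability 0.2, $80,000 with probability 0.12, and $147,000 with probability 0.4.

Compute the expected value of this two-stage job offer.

$93,427.50

EV(A) = 0.2 × 24000 + 0.3 × 182000 + 0.3 × 113000 + 0.2 × 3000 = 4800 + 54600 + 33900 + 600 = 93900
EV(B) = 0.28 × 28000 + 0.2 × 82000 + 0.12 × 80000 + 0.4 × 147000 = 7840 + 16400 + 9600 + 58800 = 92640
Overall = 0.625 × 93900 + 0.375 × 92640 = 58687.5 + 34740 = 93427.5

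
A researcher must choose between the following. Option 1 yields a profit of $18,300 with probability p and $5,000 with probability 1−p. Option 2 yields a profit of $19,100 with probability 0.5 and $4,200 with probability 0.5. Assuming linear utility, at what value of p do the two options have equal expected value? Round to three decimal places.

p = 0.500

EV(Option 2) = 0.5 × 19100 + 0.5 × 4200 = 9550 + 2100 = 11650
p·18300 + (1−p)·5000 = 11650
13300p + 5000 = 11650
p = (11650 − 5000) / 13300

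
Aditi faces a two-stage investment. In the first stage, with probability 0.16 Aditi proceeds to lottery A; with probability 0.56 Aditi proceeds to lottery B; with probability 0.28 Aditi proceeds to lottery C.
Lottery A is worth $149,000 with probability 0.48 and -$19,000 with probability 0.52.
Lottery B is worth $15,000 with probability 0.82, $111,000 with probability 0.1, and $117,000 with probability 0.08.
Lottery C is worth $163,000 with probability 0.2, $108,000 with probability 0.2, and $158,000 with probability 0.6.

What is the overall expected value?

$69,928

EV(A) = 0.48 × 149000 + 0.52 × (-19000) = 71520 − 9880 = 61640
EV(B) = 0.82 × 15000 + 0.1 × 111000 + 0.08 × 117000 = 12300 + 11100 + 9360 = 32760
EV(C) = 0.2 × 163000 + 0.2 × 108000 + 0.6 × 158000 = 32600 + 21600 + 94800 = 149000
Overall = 0.16 × 61640 + 0.56 × 32760 + 0.28 × 149000 = 9862.4 + 18345.6 + 41720 = 69928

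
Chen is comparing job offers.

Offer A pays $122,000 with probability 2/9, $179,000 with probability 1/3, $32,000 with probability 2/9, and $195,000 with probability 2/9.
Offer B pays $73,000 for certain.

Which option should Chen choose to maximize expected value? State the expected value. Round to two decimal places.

Offer A ($137,222.22)

Offer A = 2/9 × 122000 + 1/3 × 179000 + 2/9 × 32000 + 2/9 × 195000 = 27111.1111 + 59666.6667 + 7111.1111 + 43333.3333 = 137222.2222
Offer B: 73000 (certain)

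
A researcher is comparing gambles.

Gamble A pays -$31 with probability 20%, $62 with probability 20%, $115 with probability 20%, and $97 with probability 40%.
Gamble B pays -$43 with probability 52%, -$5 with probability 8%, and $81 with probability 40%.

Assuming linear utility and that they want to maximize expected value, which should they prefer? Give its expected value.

Gamble A = 0.2 × (-31) + 0.2 × 62 + 0.2 × 115 + 0.4 × 97 = -6.2 + 12.4 + 23 + 38.8 = 68
Gamble B = 0.52 × (-43) + 0.08 × (-5) + 0.4 × 81 = -22.36 − 0.4 + 32.4 = 9.64

Gamble A ($68)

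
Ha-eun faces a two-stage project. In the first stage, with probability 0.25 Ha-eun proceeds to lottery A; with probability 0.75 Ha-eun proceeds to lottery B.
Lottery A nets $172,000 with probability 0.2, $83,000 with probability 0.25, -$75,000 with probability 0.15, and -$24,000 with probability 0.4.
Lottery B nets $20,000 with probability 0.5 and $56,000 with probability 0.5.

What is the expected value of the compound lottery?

EV(A) = 0.2 × 172000 + 0.25 × 83000 + 0.15 × (-75000) + 0.4 × (-24000) = 34400 + 20750 − 11250 − 9600 = 34300
EV(B) = 0.5 × 20000 + 0.5 × 56000 = 10000 + 28000 = 38000
Overall = 0.25 × 34300 + 0.75 × 38000 = 8575 + 28500 = 37075

$37,075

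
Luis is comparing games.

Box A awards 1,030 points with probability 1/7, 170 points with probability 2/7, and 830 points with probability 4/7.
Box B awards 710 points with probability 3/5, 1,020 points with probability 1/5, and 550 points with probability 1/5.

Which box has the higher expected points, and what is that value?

Box A = 1/7 × 1030 + 2/7 × 170 + 4/7 × 830 = 147.1429 + 48.5714 + 474.2857 = 670
Box B = 3/5 × 710 + 1/5 × 1020 + 1/5 × 550 = 426 + 204 + 110 = 740

Box B (740 points)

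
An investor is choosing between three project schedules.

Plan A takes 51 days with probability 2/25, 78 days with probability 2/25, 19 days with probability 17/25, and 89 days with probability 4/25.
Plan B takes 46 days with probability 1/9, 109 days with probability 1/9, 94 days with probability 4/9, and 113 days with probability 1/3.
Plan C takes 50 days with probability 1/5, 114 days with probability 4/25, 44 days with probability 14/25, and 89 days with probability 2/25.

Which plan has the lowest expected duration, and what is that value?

Plan A (37.48 days)

Plan A = 2/25 × 51 + 2/25 × 78 + 17/25 × 19 + 4/25 × 89 = 4.08 + 6.24 + 12.92 + 14.24 = 37.48
Plan B = 1/9 × 46 + 1/9 × 109 + 4/9 × 94 + 1/3 × 113 = 5.1111 + 12.1111 + 41.7778 + 37.6667 = 96.6667
Plan C = 1/5 × 50 + 4/25 × 114 + 14/25 × 44 + 2/25 × 89 = 10 + 18.24 + 24.64 + 7.12 = 60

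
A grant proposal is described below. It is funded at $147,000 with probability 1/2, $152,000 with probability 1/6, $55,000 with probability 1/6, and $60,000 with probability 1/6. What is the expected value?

EV = 1/2 × 147000 + 1/6 × 152000 + 1/6 × 55000 + 1/6 × 60000 = 73500 + 25333.3333 + 9166.6667 + 10000 = 118000

$118,000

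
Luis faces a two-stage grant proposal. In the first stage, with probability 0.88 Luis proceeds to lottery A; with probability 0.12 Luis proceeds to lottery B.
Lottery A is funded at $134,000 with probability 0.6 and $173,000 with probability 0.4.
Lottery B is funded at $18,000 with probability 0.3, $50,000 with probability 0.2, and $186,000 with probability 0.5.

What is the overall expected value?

EV(A) = 0.6 × 134000 + 0.4 × 173000 = 80400 + 69200 = 149600
EV(B) = 0.3 × 18000 + 0.2 × 50000 + 0.5 × 186000 = 5400 + 10000 + 93000 = 108400
Overall = 0.88 × 149600 + 0.12 × 108400 = 131648 + 13008 = 144656

$144,656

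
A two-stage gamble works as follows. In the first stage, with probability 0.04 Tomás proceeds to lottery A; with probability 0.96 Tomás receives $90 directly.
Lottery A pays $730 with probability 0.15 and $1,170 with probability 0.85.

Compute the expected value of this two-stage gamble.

$130.56

EV(A) = 0.15 × 730 + 0.85 × 1170 = 109.5 + 994.5 = 1104
Branch B: 90 (certain)
Overall = 0.04 × 1104 + 0.96 × 90 = 44.16 + 86.4 = 130.56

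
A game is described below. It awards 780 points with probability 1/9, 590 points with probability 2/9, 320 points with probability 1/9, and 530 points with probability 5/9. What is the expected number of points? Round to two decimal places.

547.78 points

EV = 1/9 × 780 + 2/9 × 590 + 1/9 × 320 + 5/9 × 530 = 86.6667 + 131.1111 + 35.5556 + 294.4444 = 547.7778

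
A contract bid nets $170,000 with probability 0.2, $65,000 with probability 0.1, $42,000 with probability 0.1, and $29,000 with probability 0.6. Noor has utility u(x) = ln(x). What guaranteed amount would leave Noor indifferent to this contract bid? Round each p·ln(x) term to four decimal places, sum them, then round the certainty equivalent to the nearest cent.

E[u] = 0.2·ln(170000) + 0.1·ln(65000) + 0.1·ln(42000) + 0.6·ln(29000) = 2.4087 + 1.1082 + 1.0645 + 6.1650 = 10.7464
CE = e^10.7464 ≈ 46462.46

$46,462.46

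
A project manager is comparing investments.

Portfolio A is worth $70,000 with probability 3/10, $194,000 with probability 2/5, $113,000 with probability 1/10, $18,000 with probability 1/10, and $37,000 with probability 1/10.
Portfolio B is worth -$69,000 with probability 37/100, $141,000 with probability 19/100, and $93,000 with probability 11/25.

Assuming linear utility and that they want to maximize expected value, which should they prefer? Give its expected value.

Portfolio A ($115,400)

Portfolio A = 3/10 × 70000 + 2/5 × 194000 + 1/10 × 113000 + 1/10 × 18000 + 1/10 × 37000 = 21000 + 77600 + 11300 + 1800 + 3700 = 115400
Portfolio B = 37/100 × (-69000) + 19/100 × 141000 + 11/25 × 93000 = -25530 + 26790 + 40920 = 42180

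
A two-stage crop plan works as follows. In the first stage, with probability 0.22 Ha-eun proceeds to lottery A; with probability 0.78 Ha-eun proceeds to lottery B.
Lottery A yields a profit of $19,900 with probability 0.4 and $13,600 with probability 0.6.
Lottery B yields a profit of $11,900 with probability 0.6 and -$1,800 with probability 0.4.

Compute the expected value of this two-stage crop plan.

$8,554

EV(A) = 0.4 × 19900 + 0.6 × 13600 = 7960 + 8160 = 16120
EV(B) = 0.6 × 11900 + 0.4 × (-1800) = 7140 − 720 = 6420
Overall = 0.22 × 16120 + 0.78 × 6420 = 3546.4 + 5007.6 = 8554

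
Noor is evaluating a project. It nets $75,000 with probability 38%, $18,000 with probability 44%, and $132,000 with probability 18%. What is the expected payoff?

$60,180

EV = 0.38 × 75000 + 0.44 × 18000 + 0.18 × 132000 = 28500 + 7920 + 23760 = 60180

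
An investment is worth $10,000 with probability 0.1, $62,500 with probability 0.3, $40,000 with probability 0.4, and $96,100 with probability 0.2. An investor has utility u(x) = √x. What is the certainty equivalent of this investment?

E[u] = 0.1·√10000 + 0.3·√62500 + 0.4·√40000 + 0.2·√96100 = 0.1·100 + 0.3·250 + 0.4·200 + 0.2·310 = 227
CE = (227)² = 51529

$51,529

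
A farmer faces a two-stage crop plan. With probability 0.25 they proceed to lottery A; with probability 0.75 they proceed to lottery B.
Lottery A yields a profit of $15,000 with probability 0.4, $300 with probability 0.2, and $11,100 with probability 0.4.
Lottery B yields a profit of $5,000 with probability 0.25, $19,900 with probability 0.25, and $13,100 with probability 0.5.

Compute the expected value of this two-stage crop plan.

EV(A) = 0.4 × 15000 + 0.2 × 300 + 0.4 × 11100 = 6000 + 60 + 4440 = 10500
EV(B) = 0.25 × 5000 + 0.25 × 19900 + 0.5 × 13100 = 1250 + 4975 + 6550 = 12775
Overall = 0.25 × 10500 + 0.75 × 12775 = 2625 + 9581.25 = 12206.25

$12,206.25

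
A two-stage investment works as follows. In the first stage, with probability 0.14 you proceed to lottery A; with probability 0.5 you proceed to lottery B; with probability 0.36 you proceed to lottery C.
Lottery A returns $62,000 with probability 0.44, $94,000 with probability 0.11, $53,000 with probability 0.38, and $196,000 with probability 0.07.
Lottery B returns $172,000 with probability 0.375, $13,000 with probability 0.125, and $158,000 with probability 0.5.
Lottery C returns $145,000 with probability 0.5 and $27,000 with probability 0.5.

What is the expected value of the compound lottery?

EV(A) = 0.44 × 62000 + 0.11 × 94000 + 0.38 × 53000 + 0.07 × 196000 = 27280 + 10340 + 20140 + 13720 = 71480
EV(B) = 0.375 × 172000 + 0.125 × 13000 + 0.5 × 158000 = 64500 + 1625 + 79000 = 145125
EV(C) = 0.5 × 145000 + 0.5 × 27000 = 72500 + 13500 = 86000
Overall = 0.14 × 71480 + 0.5 × 145125 + 0.36 × 86000 = 10007.2 + 72562.5 + 30960 = 113529.7

$113,529.70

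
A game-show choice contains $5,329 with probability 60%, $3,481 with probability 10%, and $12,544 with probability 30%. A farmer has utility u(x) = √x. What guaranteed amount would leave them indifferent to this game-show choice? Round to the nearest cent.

$6,938.89

E[u] = 0.6·√5329 + 0.1·√3481 + 0.3·√12544 = 0.6·73 + 0.1·59 + 0.3·112 = 83.3
CE = (83.3)² = 6938.89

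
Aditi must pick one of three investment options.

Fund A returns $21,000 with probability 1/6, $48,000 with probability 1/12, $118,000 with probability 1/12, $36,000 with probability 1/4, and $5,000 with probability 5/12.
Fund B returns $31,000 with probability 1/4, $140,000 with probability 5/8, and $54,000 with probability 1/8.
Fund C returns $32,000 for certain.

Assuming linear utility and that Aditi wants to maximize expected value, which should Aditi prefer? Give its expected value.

Fund A = 1/6 × 21000 + 1/12 × 48000 + 1/12 × 118000 + 1/4 × 36000 + 5/12 × 5000 = 3500 + 4000 + 9833.3333 + 9000 + 2083.3333 = 28416.6667
Fund B = 1/4 × 31000 + 5/8 × 140000 + 1/8 × 54000 = 7750 + 87500 + 6750 = 102000
Fund C: 32000 (certain)

Fund B ($102,000)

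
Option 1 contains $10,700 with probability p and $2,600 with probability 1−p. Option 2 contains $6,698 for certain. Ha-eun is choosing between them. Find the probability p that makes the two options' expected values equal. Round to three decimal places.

p = 0.506

p·10700 + (1−p)·2600 = 6698
8100p + 2600 = 6698
p = (6698 − 2600) / 8100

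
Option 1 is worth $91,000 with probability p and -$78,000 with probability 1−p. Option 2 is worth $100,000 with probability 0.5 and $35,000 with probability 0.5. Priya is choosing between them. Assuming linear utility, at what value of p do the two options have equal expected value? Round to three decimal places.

EV(Option 2) = 0.5 × 100000 + 0.5 × 35000 = 50000 + 17500 = 67500
p·91000 + (1−p)·(-78000) = 67500
169000p − 78000 = 67500
p = (67500 + 78000) / 169000

p = 0.861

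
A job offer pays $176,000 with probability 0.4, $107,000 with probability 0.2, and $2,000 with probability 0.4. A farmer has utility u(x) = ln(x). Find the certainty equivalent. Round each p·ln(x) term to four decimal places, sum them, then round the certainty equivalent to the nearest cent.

E[u] = 0.4·ln(176000) + 0.2·ln(107000) + 0.4·ln(2000) = 4.8313 + 2.3161 + 3.0404 = 10.1878
CE = e^10.1878 ≈ 26576.96

$26,576.96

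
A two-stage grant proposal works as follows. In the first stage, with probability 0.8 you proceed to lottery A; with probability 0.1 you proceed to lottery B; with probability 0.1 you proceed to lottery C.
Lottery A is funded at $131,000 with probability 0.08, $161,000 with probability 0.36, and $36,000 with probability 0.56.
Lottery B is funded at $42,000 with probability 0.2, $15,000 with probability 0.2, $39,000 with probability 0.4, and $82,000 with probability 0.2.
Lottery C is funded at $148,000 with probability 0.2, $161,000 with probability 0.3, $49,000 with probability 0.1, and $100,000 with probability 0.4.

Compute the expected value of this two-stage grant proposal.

EV(A) = 0.08 × 131000 + 0.36 × 161000 + 0.56 × 36000 = 10480 + 57960 + 20160 = 88600
EV(B) = 0.2 × 42000 + 0.2 × 15000 + 0.4 × 39000 + 0.2 × 82000 = 8400 + 3000 + 15600 + 16400 = 43400
EV(C) = 0.2 × 148000 + 0.3 × 161000 + 0.1 × 49000 + 0.4 × 100000 = 29600 + 48300 + 4900 + 40000 = 122800
Overall = 0.8 × 88600 + 0.1 × 43400 + 0.1 × 122800 = 70880 + 4340 + 12280 = 87500

$87,500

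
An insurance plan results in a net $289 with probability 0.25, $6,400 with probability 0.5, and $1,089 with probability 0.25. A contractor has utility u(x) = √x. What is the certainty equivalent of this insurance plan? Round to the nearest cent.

$2,756.25

E[u] = 0.25·√289 + 0.5·√6400 + 0.25·√1089 = 0.25·17 + 0.5·80 + 0.25·33 = 52.5
CE = (52.5)² = 2756.25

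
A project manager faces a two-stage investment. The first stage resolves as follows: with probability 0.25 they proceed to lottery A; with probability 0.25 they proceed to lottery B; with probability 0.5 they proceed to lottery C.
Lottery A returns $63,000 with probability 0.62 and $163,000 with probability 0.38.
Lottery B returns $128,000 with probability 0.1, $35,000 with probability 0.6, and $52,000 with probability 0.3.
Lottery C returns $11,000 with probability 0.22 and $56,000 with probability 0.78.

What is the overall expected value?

$60,650

EV(A) = 0.62 × 63000 + 0.38 × 163000 = 39060 + 61940 = 101000
EV(B) = 0.1 × 128000 + 0.6 × 35000 + 0.3 × 52000 = 12800 + 21000 + 15600 = 49400
EV(C) = 0.22 × 11000 + 0.78 × 56000 = 2420 + 43680 = 46100
Overall = 0.25 × 101000 + 0.25 × 49400 + 0.5 × 46100 = 25250 + 12350 + 23050 = 60650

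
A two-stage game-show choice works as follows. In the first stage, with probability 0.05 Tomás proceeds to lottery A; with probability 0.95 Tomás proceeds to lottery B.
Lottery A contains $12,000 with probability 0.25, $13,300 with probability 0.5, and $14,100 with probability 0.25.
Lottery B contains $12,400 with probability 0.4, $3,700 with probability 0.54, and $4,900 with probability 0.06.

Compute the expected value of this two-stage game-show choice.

$7,548.15

EV(A) = 0.25 × 12000 + 0.5 × 13300 + 0.25 × 14100 = 3000 + 6650 + 3525 = 13175
EV(B) = 0.4 × 12400 + 0.54 × 3700 + 0.06 × 4900 = 4960 + 1998 + 294 = 7252
Overall = 0.05 × 13175 + 0.95 × 7252 = 658.75 + 6889.4 = 7548.15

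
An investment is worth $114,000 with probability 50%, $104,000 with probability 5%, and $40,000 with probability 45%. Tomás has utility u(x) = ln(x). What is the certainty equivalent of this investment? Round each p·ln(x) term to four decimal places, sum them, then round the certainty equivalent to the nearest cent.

E[u] = 0.5·ln(114000) + 0.05·ln(104000) + 0.45·ln(40000) = 5.8220 + 0.5776 + 4.7685 = 11.1681
CE = e^11.1681 ≈ 70834.40

$70,834.40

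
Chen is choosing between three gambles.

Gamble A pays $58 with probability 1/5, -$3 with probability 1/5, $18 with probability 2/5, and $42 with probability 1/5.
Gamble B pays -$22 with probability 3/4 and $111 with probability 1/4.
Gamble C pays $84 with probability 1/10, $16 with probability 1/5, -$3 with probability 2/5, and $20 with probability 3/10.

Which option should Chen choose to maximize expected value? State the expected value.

Gamble A = 1/5 × 58 + 1/5 × (-3) + 2/5 × 18 + 1/5 × 42 = 11.6 − 0.6 + 7.2 + 8.4 = 26.6
Gamble B = 3/4 × (-22) + 1/4 × 111 = -16.5 + 27.75 = 11.25
Gamble C = 1/10 × 84 + 1/5 × 16 + 2/5 × (-3) + 3/10 × 20 = 8.4 + 3.2 − 1.2 + 6 = 16.4

Gamble A ($26.60)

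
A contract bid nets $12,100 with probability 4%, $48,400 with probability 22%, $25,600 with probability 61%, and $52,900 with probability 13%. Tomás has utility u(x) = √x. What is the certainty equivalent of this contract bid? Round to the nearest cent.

E[u] = 0.04·√12100 + 0.22·√48400 + 0.61·√25600 + 0.13·√52900 = 0.04·110 + 0.22·220 + 0.61·160 + 0.13·230 = 180.3
CE = (180.3)² = 32508.09

$32,508.09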